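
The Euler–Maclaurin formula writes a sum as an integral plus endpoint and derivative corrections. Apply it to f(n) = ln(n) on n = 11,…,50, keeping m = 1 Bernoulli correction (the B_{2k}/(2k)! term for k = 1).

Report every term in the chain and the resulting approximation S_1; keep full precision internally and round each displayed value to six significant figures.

S_1 ≈ 133.373

∫_11^50 ln(x) dx evaluates to 130.224.
Endpoint term: (f(11) + f(50))/2 = (2.39790 + 3.91202)/2 = 3.15496.
So far: 133.379.
Correction k=1: B_{2}/2! · (f^{(1)}(50) − f^{(1)}(11)) = 1/12 · (0.0200000 − 0.0909091) = -0.00590909.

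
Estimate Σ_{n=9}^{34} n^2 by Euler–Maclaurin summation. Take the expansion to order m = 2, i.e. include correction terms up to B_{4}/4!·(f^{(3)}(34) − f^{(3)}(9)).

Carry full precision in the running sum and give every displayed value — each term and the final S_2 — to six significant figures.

S_2 ≈ 13481.0

Integral: ∫_9^34 x^2 dx = 12858.3.
Endpoint term: (f(9) + f(34))/2 = (81.0000 + 1156.00)/2 = 618.500.
Integral + boundary = 13476.8.
k=1: B_{2}/(2)! × [f^{(1)}(34) − f^{(1)}(9)] = 1/12 × (68.0000 − 18.0000) = 4.16667.
After k=1: 13481.0.
k=2: B_{4}/(4)! × [f^{(3)}(34) − f^{(3)}(9)] = −1/720 × (0.00000 − 0.00000) = 0.00000.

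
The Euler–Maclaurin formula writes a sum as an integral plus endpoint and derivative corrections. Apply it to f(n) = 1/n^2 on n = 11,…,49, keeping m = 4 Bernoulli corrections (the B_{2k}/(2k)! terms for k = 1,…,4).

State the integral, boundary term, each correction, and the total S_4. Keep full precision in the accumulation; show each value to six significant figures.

Integral: ∫_11^49 1/x^2 dx = 0.0705009.
½[f(11) + f(49)] = ½[0.00826446 + 0.000416493] = 0.00434048.
So far: 0.0748414.
Correction k=1: B_{2}/2! · (f^{(1)}(49) − f^{(1)}(11)) = 1/12 · (-1.69997e-05 − (-0.00150263)) = 0.000123802.
Partial sum through k=1: 0.0749652.
Correction k=2: B_{4}/4! · (f^{(3)}(49) − f^{(3)}(11)) = −1/720 · (-8.49632e-08 − (-0.000149021)) = -2.06856e-07.
Partial sum through k=2: 0.0749650.
Correction k=3: B_{6}/6! · (f^{(5)}(49) − f^{(5)}(11)) = 1/30240 · (-1.06160e-09 − (-3.69474e-05)) = 1.22177e-09.
Partial sum through k=3: 0.0749650.
Correction k=4: B_{8}/8! · (f^{(7)}(49) − f^{(7)}(11)) = −1/1209600 · (-2.47603e-11 − (-1.70996e-05)) = -1.41366e-11.

S_4 ≈ 0.0749650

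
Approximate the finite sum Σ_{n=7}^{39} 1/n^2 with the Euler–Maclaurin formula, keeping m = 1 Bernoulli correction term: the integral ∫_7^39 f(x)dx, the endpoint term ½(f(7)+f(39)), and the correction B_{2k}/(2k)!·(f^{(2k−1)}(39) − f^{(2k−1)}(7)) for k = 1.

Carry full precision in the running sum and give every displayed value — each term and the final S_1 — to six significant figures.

S_1 ≈ 0.128232

The integral term ∫_7^39 1/x^2 dx = 0.117216.
Boundary: ½(f(7) + f(39)) = ½(0.0204082 + 0.000657462) = 0.0105328.
Running total after boundary: 0.127749.
Correction k=1: B_{2}/2! · (f^{(1)}(39) − f^{(1)}(7)) = 1/12 · (-3.37160e-05 − (-0.00583090)) = 0.000483099.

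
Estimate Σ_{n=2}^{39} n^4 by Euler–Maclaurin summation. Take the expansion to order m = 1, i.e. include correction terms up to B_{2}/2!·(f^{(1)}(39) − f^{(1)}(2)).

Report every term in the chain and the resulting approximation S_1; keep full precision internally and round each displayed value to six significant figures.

S_1 ≈ 1.92213e+07

The integral term ∫_2^39 x^4 dx = 1.80448e+07.
Boundary: ½(f(2) + f(39)) = ½(16.0000 + 2.31344e+06) = 1.15673e+06.
So far: 1.92016e+07.
k=1: B_{2}/(2)! × [f^{(1)}(39) − f^{(1)}(2)] = 1/12 × (237276 − 32.0000) = 19770.3.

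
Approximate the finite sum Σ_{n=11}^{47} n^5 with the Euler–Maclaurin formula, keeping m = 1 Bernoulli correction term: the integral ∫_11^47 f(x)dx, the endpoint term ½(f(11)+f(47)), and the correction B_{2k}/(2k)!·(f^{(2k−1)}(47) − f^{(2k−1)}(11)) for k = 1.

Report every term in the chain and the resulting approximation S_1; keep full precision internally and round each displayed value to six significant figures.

The integral term ∫_11^47 x^5 dx = 1.79624e+09.
Endpoint term: (f(11) + f(47))/2 = (161051 + 2.29345e+08)/2 = 1.14753e+08.
Integral + boundary = 1.91099e+09.
Correction k=1: B_{2}/2! · (f^{(1)}(47) − f^{(1)}(11)) = 1/12 · (2.43984e+07 − 73205.0) = 2.02710e+06.

S_1 ≈ 1.91302e+09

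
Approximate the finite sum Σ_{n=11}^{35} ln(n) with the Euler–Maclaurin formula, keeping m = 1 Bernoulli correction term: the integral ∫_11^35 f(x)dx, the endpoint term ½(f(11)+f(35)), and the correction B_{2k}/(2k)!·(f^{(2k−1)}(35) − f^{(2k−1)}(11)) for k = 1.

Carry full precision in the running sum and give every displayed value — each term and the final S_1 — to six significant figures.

S_1 ≈ 77.0318

∫_11^35 ln(x) dx evaluates to 74.0603.
½[f(11) + f(35)] = ½[2.39790 + 3.55535] = 2.97662.
So far: 77.0370.
Correction k=1: B_{2}/2! · (f^{(1)}(35) − f^{(1)}(11)) = 1/12 · (0.0285714 − 0.0909091) = -0.00519481.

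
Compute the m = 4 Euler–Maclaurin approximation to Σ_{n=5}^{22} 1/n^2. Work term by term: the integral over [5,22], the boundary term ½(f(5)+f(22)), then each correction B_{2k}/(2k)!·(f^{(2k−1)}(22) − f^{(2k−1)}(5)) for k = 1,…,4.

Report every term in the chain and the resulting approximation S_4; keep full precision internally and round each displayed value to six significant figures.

∫_5^22 1/x^2 dx evaluates to 0.154545.
Boundary: ½(f(5) + f(22)) = ½(0.0400000 + 0.00206612) = 0.0210331.
Running total after boundary: 0.175579.
Correction k=1: B_{2}/2! · (f^{(1)}(22) − f^{(1)}(5)) = 1/12 · (-0.000187829 − (-0.0160000)) = 0.00131768.
After k=1: 0.176896.
Correction k=2: B_{4}/4! · (f^{(3)}(22) − f^{(3)}(5)) = −1/720 · (-4.65691e-06 − (-0.00768000)) = -1.06602e-05.
After k=2: 0.176886.
Correction k=3: B_{6}/6! · (f^{(5)}(22) − f^{(5)}(5)) = 1/30240 · (-2.88651e-07 − (-0.00921600)) = 3.04752e-07.
After k=3: 0.176886.
Correction k=4: B_{8}/8! · (f^{(7)}(22) − f^{(7)}(5)) = −1/1209600 · (-3.33977e-08 − (-0.0206438)) = -1.70666e-08.

S_4 ≈ 0.176886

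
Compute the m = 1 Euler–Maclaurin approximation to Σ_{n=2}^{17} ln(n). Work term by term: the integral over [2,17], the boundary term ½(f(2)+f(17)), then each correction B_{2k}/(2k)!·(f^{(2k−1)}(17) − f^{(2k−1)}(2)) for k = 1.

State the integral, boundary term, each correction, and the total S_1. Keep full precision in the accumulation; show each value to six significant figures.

S_1 ≈ 33.5047

The integral term ∫_2^17 ln(x) dx = 31.7783.
Endpoint term: (f(2) + f(17))/2 = (0.693147 + 2.83321)/2 = 1.76318.
Running total after boundary: 33.5415.
k=1: B_{2}/(2)! × [f^{(1)}(17) − f^{(1)}(2)] = 1/12 × (0.0588235 − 0.500000) = -0.0367647.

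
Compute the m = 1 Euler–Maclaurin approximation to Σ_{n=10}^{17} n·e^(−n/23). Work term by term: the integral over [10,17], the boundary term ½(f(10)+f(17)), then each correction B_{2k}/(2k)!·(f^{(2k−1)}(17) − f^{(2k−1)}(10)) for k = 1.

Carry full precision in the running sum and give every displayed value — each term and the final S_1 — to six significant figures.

S_1 ≈ 59.3299

Integral: ∫_10^17 x·e^(−x/23) dx = 52.0540.
Boundary: ½(f(10) + f(17)) = ½(6.47405 + 8.11799) = 7.29602.
Running total after boundary: 59.3501.
k=1: B_{2}/(2)! × [f^{(1)}(17) − f^{(1)}(10)] = 1/12 × (0.124573 − 0.365925) = -0.0201127.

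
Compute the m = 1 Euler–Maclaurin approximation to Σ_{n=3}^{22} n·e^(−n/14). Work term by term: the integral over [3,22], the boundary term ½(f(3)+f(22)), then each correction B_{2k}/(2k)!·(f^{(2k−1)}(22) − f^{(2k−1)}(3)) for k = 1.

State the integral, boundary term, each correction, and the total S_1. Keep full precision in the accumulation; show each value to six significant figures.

The integral term ∫_3^22 x·e^(−x/14) dx = 87.3889.
½[f(3) + f(22)] = ½[2.42135 + 4.57046] = 3.49591.
Integral + boundary = 90.8848.
Correction k=1: B_{2}/2! · (f^{(1)}(22) − f^{(1)}(3)) = 1/12 · (-0.118713 − 0.634164) = -0.0627398.

S_1 ≈ 90.8221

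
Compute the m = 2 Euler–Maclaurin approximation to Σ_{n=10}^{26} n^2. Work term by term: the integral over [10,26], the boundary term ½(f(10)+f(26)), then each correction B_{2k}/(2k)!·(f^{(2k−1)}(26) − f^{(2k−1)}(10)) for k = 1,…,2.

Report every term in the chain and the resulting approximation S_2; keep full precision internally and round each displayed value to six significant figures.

∫_10^26 x^2 dx evaluates to 5525.33.
Boundary: ½(f(10) + f(26)) = ½(100.000 + 676.000) = 388.000.
Integral + boundary = 5913.33.
k=1: B_{2}/(2)! × [f^{(1)}(26) − f^{(1)}(10)] = 1/12 × (52.0000 − 20.0000) = 2.66667.
Partial sum through k=1: 5916.00.
k=2: B_{4}/(4)! × [f^{(3)}(26) − f^{(3)}(10)] = −1/720 × (0.00000 − 0.00000) = 0.00000.

S_2 ≈ 5916.00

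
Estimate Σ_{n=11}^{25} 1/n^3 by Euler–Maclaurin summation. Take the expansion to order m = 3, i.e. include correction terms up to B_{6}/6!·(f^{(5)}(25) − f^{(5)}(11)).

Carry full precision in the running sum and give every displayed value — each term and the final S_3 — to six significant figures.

S_3 ≈ 0.00375628

The integral term ∫_11^25 1/x^3 dx = 0.00333223.
Boundary: ½(f(11) + f(25)) = ½(0.000751315 + 6.40000e-05) = 0.000407657.
Running total after boundary: 0.00373989.
k=1: B_{2}/(2)! × [f^{(1)}(25) − f^{(1)}(11)] = 1/12 × (-7.68000e-06 − (-0.000204904)) = 1.64353e-05.
After k=1: 0.00375632.
k=2: B_{4}/(4)! × [f^{(3)}(25) − f^{(3)}(11)] = −1/720 × (-2.45760e-07 − (-3.38684e-05)) = -4.66982e-08.
After k=2: 0.00375628.
k=3: B_{6}/(6)! × [f^{(5)}(25) − f^{(5)}(11)] = 1/30240 × (-1.65151e-08 − (-1.17560e-05)) = 3.88210e-10.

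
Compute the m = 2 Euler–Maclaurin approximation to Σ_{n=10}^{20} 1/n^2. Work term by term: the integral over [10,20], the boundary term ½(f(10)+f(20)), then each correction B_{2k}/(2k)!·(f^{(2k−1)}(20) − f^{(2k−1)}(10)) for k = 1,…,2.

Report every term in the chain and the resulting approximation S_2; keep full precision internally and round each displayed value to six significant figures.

Integral: ∫_10^20 1/x^2 dx = 0.0500000.
Endpoint term: (f(10) + f(20))/2 = (0.0100000 + 0.00250000)/2 = 0.00625000.
So far: 0.0562500.
k=1: B_{2}/(2)! × [f^{(1)}(20) − f^{(1)}(10)] = 1/12 × (-0.000250000 − (-0.00200000)) = 0.000145833.
After k=1: 0.0563958.
k=2: B_{4}/(4)! × [f^{(3)}(20) − f^{(3)}(10)] = −1/720 × (-7.50000e-06 − (-0.000240000)) = -3.22917e-07.

S_2 ≈ 0.0563955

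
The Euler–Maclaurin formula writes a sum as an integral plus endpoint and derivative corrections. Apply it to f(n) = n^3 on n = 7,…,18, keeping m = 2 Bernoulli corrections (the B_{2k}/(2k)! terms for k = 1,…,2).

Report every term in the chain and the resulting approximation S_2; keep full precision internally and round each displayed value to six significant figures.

Integral: ∫_7^18 x^3 dx = 25643.8.
Boundary: ½(f(7) + f(18)) = ½(343.000 + 5832.00) = 3087.50.
So far: 28731.2.
k=1: B_{2}/(2)! × [f^{(1)}(18) − f^{(1)}(7)] = 1/12 × (972.000 − 147.000) = 68.7500.
Partial sum through k=1: 28800.0.
k=2: B_{4}/(4)! × [f^{(3)}(18) − f^{(3)}(7)] = −1/720 × (6.00000 − 6.00000) = 0.00000.

S_2 ≈ 28800.0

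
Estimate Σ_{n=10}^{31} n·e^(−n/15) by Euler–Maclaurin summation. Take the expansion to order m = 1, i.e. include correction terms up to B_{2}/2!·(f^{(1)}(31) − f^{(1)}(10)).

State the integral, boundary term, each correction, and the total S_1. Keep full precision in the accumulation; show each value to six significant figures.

S_1 ≈ 109.676

Integral: ∫_10^31 x·e^(−x/15) dx = 105.173.
½[f(10) + f(31)] = ½[5.13417 + 3.92482] = 4.52950.
Integral + boundary = 109.702.
Order-1 term: 1/12 · (-0.135048 − 0.171139) = -0.0255156.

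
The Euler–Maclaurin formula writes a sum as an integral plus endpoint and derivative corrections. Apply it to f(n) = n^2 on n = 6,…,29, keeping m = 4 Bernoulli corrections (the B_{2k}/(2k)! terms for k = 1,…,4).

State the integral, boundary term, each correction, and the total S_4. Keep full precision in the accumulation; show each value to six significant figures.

∫_6^29 x^2 dx evaluates to 8057.67.
Boundary: ½(f(6) + f(29)) = ½(36.0000 + 841.000) = 438.500.
So far: 8496.17.
k=1: B_{2}/(2)! × [f^{(1)}(29) − f^{(1)}(6)] = 1/12 × (58.0000 − 12.0000) = 3.83333.
Partial sum through k=1: 8500.00.
k=2: B_{4}/(4)! × [f^{(3)}(29) − f^{(3)}(6)] = −1/720 × (0.00000 − 0.00000) = 0.00000.
Partial sum through k=2: 8500.00.
k=3: B_{6}/(6)! × [f^{(5)}(29) − f^{(5)}(6)] = 1/30240 × (0.00000 − 0.00000) = 0.00000.
Partial sum through k=3: 8500.00.
k=4: B_{8}/(8)! × [f^{(7)}(29) − f^{(7)}(6)] = −1/1209600 × (0.00000 − 0.00000) = 0.00000.

S_4 ≈ 8500.00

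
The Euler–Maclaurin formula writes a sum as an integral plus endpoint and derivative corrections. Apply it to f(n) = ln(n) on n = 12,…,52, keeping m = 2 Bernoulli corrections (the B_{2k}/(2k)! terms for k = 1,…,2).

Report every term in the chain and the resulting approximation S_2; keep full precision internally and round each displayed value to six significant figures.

The integral term ∫_12^52 ln(x) dx = 135.646.
Endpoint term: (f(12) + f(52))/2 = (2.48491 + 3.95124)/2 = 3.21808.
Integral + boundary = 138.864.
k=1: B_{2}/(2)! × [f^{(1)}(52) − f^{(1)}(12)] = 1/12 × (0.0192308 − 0.0833333) = -0.00534188.
Running total after k=1: 138.859.
k=2: B_{4}/(4)! × [f^{(3)}(52) − f^{(3)}(12)] = −1/720 × (1.42239e-05 − 0.00115741) = 1.58775e-06.

S_2 ≈ 138.859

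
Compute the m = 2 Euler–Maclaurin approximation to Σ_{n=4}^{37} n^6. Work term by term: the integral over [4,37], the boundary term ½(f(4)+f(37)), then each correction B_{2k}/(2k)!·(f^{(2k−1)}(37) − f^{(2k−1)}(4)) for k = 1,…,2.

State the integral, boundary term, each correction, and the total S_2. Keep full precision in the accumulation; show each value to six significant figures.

S_2 ≈ 1.48792e+10

The integral term ∫_4^37 x^6 dx = 1.35617e+10.
½[f(4) + f(37)] = ½[4096.00 + 2.56573e+09] = 1.28287e+09.
Running total after boundary: 1.48446e+10.
Order-1 term: 1/12 · (4.16064e+08 − 6144.00) = 3.46715e+07.
Partial sum through k=1: 1.48792e+10.
Order-2 term: −1/720 · (6.07836e+06 − 7680.00) = -8431.50.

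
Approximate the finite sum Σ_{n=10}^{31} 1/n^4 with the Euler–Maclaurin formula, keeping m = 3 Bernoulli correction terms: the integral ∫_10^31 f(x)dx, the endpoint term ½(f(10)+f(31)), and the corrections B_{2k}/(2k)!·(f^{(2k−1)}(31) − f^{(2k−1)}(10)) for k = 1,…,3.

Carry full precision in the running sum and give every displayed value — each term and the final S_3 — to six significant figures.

S_3 ≈ 0.000375991

Integral: ∫_10^31 1/x^4 dx = 0.000322144.
½[f(10) + f(31)] = ½[0.000100000 + 1.08281e-06] = 5.05414e-05.
Integral + boundary = 0.000372686.
k=1: B_{2}/(2)! × [f^{(1)}(31) − f^{(1)}(10)] = 1/12 × (-1.39718e-07 − (-4.00000e-05)) = 3.32169e-06.
After k=1: 0.000376007.
k=2: B_{4}/(4)! × [f^{(3)}(31) − f^{(3)}(10)] = −1/720 × (-4.36164e-09 − (-1.20000e-05)) = -1.66606e-08.
After k=2: 0.000375991.
k=3: B_{6}/(6)! × [f^{(5)}(31) − f^{(5)}(10)] = 1/30240 × (-2.54164e-10 − (-6.72000e-06)) = 2.22214e-10.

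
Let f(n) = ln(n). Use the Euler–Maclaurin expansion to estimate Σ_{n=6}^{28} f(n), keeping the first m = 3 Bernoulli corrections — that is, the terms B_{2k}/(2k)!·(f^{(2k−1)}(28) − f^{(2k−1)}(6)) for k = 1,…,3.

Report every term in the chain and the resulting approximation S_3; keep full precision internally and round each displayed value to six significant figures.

S_3 ≈ 63.1023

Integral: ∫_6^28 ln(x) dx = 60.5512.
Endpoint term: (f(6) + f(28))/2 = (1.79176 + 3.33220)/2 = 2.56198.
Integral + boundary = 63.1132.
Order-1 term: 1/12 · (0.0357143 − 0.166667) = -0.0109127.
Partial sum through k=1: 63.1022.
Order-2 term: −1/720 · (9.11079e-05 − 0.00925926) = 1.27335e-05.
Partial sum through k=2: 63.1023.
Order-3 term: 1/30240 · (1.39451e-06 − 0.00308642) = -1.02018e-07.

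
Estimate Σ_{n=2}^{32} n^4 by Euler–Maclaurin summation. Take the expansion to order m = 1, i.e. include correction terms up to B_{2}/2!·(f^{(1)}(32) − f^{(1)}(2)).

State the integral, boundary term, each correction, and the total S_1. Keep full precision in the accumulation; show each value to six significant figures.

Integral: ∫_2^32 x^4 dx = 6.71088e+06.
½[f(2) + f(32)] = ½[16.0000 + 1.04858e+06] = 524296.
Running total after boundary: 7.23518e+06.
Order-1 term: 1/12 · (131072 − 32.0000) = 10920.0.

S_1 ≈ 7.24610e+06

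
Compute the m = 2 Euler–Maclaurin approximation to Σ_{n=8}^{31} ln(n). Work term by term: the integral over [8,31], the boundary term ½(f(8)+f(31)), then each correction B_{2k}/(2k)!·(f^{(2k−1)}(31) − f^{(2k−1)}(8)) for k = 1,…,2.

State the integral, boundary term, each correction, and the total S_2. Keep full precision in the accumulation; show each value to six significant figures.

Integral: ∫_8^31 ln(x) dx = 66.8181.
½[f(8) + f(31)] = ½[2.07944 + 3.43399] = 2.75671.
Integral + boundary = 69.5748.
Order-1 term: 1/12 · (0.0322581 − 0.125000) = -0.00772849.
Running total after k=1: 69.5671.
Order-2 term: −1/720 · (6.71344e-05 − 0.00390625) = 5.33211e-06.

S_2 ≈ 69.5671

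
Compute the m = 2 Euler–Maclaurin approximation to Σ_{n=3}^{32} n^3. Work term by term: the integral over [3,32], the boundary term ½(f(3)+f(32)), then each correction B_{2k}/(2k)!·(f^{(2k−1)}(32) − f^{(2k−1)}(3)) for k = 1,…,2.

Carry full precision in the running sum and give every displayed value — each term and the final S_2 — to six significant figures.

S_2 ≈ 278775

The integral term ∫_3^32 x^3 dx = 262124.
Endpoint term: (f(3) + f(32))/2 = (27.0000 + 32768.0)/2 = 16397.5.
Running total after boundary: 278521.
Correction k=1: B_{2}/2! · (f^{(1)}(32) − f^{(1)}(3)) = 1/12 · (3072.00 − 27.0000) = 253.750.
Partial sum through k=1: 278775.
Correction k=2: B_{4}/4! · (f^{(3)}(32) − f^{(3)}(3)) = −1/720 · (6.00000 − 6.00000) = 0.00000.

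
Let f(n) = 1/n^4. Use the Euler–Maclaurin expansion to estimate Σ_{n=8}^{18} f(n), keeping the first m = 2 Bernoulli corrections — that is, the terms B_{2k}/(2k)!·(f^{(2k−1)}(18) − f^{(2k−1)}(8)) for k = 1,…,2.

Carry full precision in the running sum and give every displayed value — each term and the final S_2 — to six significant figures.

S_2 ≈ 0.000730636

The integral term ∫_8^18 1/x^4 dx = 0.000593886.
½[f(8) + f(18)] = ½[0.000244141 + 9.52599e-06] = 0.000126833.
Running total after boundary: 0.000720719.
k=1: B_{2}/(2)! × [f^{(1)}(18) − f^{(1)}(8)] = 1/12 × (-2.11689e-06 − (-0.000122070)) = 9.99612e-06.
After k=1: 0.000730715.
k=2: B_{4}/(4)! × [f^{(3)}(18) − f^{(3)}(8)] = −1/720 × (-1.96008e-07 − (-5.72205e-05)) = -7.92006e-08.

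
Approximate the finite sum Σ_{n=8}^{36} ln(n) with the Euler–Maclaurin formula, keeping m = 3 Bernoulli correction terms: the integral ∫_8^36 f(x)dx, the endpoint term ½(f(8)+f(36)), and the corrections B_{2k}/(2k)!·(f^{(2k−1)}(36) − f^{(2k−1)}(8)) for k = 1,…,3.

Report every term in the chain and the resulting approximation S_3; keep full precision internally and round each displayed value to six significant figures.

Integral: ∫_8^36 ln(x) dx = 84.3711.
½[f(8) + f(36)] = ½[2.07944 + 3.58352] = 2.83148.
Integral + boundary = 87.2026.
Order-1 term: 1/12 · (0.0277778 − 0.125000) = -0.00810185.
Partial sum through k=1: 87.1945.
Order-2 term: −1/720 · (4.28669e-05 − 0.00390625) = 5.36581e-06.
Partial sum through k=2: 87.1945.
Order-3 term: 1/30240 · (3.96916e-07 − 0.000732422) = -2.42072e-08.

S_3 ≈ 87.1945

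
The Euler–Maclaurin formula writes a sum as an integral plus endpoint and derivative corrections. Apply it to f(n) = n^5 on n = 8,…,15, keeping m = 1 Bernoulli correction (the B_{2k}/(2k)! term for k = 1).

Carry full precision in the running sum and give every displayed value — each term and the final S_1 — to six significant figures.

∫_8^15 x^5 dx evaluates to 1.85475e+06.
½[f(8) + f(15)] = ½[32768.0 + 759375] = 396072.
Running total after boundary: 2.25082e+06.
k=1: B_{2}/(2)! × [f^{(1)}(15) − f^{(1)}(8)] = 1/12 × (253125 − 20480.0) = 19387.1.

S_1 ≈ 2.27021e+06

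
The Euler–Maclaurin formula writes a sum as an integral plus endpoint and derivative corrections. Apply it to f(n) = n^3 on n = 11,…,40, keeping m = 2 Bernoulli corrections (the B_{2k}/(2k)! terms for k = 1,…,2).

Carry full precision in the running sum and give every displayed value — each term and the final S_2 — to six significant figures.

∫_11^40 x^3 dx evaluates to 636340.
Boundary: ½(f(11) + f(40)) = ½(1331.00 + 64000.0) = 32665.5.
So far: 669005.
Correction k=1: B_{2}/2! · (f^{(1)}(40) − f^{(1)}(11)) = 1/12 · (4800.00 − 363.000) = 369.750.
Partial sum through k=1: 669375.
Correction k=2: B_{4}/4! · (f^{(3)}(40) − f^{(3)}(11)) = −1/720 · (6.00000 − 6.00000) = 0.00000.

S_2 ≈ 669375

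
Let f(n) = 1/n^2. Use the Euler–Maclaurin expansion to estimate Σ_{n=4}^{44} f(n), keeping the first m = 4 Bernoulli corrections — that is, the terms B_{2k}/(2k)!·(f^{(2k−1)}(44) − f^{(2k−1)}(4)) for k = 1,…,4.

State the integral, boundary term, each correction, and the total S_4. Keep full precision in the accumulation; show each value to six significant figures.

S_4 ≈ 0.261352

∫_4^44 1/x^2 dx evaluates to 0.227273.
½[f(4) + f(44)] = ½[0.0625000 + 0.000516529] = 0.0315083.
Running total after boundary: 0.258781.
Order-1 term: 1/12 · (-2.34786e-05 − (-0.0312500)) = 0.00260221.
Running total after k=1: 0.261383.
Order-2 term: −1/720 · (-1.45528e-07 − (-0.0234375)) = -3.25519e-05.
Running total after k=2: 0.261351.
Order-3 term: 1/30240 · (-2.25509e-09 − (-0.0439453)) = 1.45322e-06.
Running total after k=3: 0.261352.
Order-4 term: −1/1209600 · (-6.52299e-11 − (-0.153809)) = -1.27157e-07.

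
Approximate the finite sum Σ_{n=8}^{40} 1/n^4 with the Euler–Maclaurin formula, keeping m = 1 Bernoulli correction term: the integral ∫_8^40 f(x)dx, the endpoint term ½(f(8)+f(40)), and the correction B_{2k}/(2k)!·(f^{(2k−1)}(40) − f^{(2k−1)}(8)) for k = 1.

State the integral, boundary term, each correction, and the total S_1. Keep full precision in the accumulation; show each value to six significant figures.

S_1 ≈ 0.000778268

The integral term ∫_8^40 1/x^4 dx = 0.000645833.
Endpoint term: (f(8) + f(40))/2 = (0.000244141 + 3.90625e-07)/2 = 0.000122266.
So far: 0.000768099.
k=1: B_{2}/(2)! × [f^{(1)}(40) − f^{(1)}(8)] = 1/12 × (-3.90625e-08 − (-0.000122070)) = 1.01693e-05.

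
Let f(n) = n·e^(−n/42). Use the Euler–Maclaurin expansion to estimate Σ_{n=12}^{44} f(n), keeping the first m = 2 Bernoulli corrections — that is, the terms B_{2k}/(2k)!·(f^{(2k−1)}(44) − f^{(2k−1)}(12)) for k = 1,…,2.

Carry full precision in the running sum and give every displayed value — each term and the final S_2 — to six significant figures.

S_2 ≈ 449.542

∫_12^44 x·e^(−x/42) dx evaluates to 437.362.
Boundary: ½(f(12) + f(44)) = ½(9.01773 + 15.4340) = 12.2258.
Running total after boundary: 449.588.
Order-1 term: 1/12 · (-0.0167034 − 0.536769) = -0.0461227.
After k=1: 449.542.
Order-2 term: −1/720 · (0.000388232 − 0.00115631) = 1.06677e-06.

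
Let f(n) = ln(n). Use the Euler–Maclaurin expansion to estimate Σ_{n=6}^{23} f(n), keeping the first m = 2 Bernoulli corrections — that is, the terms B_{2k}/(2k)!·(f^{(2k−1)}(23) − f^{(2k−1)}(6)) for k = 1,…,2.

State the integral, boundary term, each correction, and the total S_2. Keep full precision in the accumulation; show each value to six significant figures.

S_2 ≈ 46.8192

The integral term ∫_6^23 ln(x) dx = 44.3658.
½[f(6) + f(23)] = ½[1.79176 + 3.13549] = 2.46363.
Integral + boundary = 46.8294.
k=1: B_{2}/(2)! × [f^{(1)}(23) − f^{(1)}(6)] = 1/12 × (0.0434783 − 0.166667) = -0.0102657.
Partial sum through k=1: 46.8192.
k=2: B_{4}/(4)! × [f^{(3)}(23) − f^{(3)}(6)] = −1/720 × (0.000164379 − 0.00925926) = 1.26318e-05.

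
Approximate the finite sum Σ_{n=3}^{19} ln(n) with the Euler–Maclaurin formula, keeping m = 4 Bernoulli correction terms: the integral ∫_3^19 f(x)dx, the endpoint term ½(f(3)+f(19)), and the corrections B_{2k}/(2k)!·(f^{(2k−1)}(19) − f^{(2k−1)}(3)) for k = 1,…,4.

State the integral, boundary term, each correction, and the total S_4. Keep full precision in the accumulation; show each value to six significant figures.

S_4 ≈ 38.6467

∫_3^19 ln(x) dx evaluates to 36.6485.
Boundary: ½(f(3) + f(19)) = ½(1.09861 + 2.94444) = 2.02153.
Integral + boundary = 38.6700.
k=1: B_{2}/(2)! × [f^{(1)}(19) − f^{(1)}(3)] = 1/12 × (0.0526316 − 0.333333) = -0.0233918.
After k=1: 38.6466.
k=2: B_{4}/(4)! × [f^{(3)}(19) − f^{(3)}(3)] = −1/720 × (0.000291588 − 0.0740741) = 0.000102476.
After k=2: 38.6467.
k=3: B_{6}/(6)! × [f^{(5)}(19) − f^{(5)}(3)] = 1/30240 × (9.69267e-06 − 0.0987654) = -3.26573e-06.
After k=3: 38.6467.
k=4: B_{8}/(8)! × [f^{(7)}(19) − f^{(7)}(3)] = −1/1209600 × (8.05485e-07 − 0.329218) = 2.72170e-07.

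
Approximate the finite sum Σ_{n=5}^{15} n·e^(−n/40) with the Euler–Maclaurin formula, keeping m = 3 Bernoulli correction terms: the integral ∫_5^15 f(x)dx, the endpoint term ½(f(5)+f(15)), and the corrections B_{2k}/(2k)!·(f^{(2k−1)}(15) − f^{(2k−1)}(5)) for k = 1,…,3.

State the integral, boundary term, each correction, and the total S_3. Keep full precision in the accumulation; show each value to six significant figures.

S_3 ≈ 83.7904

Integral: ∫_5^15 x·e^(−x/40) dx = 76.4580.
Endpoint term: (f(5) + f(15))/2 = (4.41248 + 10.3093)/2 = 7.36091.
So far: 83.8189.
Order-1 term: 1/12 · (0.429556 − 0.772185) = -0.0285524.
Partial sum through k=1: 83.7904.
Order-2 term: −1/720 · (0.00112758 − 0.00158574) = 6.36323e-07.
Partial sum through k=2: 83.7904.
Order-3 term: 1/30240 · (1.24168e-06 − 1.68054e-06) = -1.45123e-11.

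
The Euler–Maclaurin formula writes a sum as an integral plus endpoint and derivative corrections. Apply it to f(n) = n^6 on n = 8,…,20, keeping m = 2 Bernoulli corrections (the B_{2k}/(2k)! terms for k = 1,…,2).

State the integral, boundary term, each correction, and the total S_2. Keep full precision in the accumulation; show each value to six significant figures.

∫_8^20 x^6 dx evaluates to 1.82558e+08.
½[f(8) + f(20)] = ½[262144 + 6.40000e+07] = 3.21311e+07.
Integral + boundary = 2.14689e+08.
k=1: B_{2}/(2)! × [f^{(1)}(20) − f^{(1)}(8)] = 1/12 × (1.92000e+07 − 196608) = 1.58362e+06.
After k=1: 2.16272e+08.
k=2: B_{4}/(4)! × [f^{(3)}(20) − f^{(3)}(8)] = −1/720 × (960000 − 61440.0) = -1248.00.

S_2 ≈ 2.16271e+08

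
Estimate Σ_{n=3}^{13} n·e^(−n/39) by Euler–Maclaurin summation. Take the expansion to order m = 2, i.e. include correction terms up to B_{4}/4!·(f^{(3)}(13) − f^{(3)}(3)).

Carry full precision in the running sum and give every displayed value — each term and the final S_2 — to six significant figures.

The integral term ∫_3^13 x·e^(−x/39) dx = 63.5987.
½[f(3) + f(13)] = ½[2.77788 + 9.31491] = 6.04640.
Running total after boundary: 69.6451.
Order-1 term: 1/12 · (0.477688 − 0.854733) = -0.0314205.
Partial sum through k=1: 69.6137.
Order-2 term: −1/720 · (0.00125625 − 0.00177952) = 7.26775e-07.

S_2 ≈ 69.6137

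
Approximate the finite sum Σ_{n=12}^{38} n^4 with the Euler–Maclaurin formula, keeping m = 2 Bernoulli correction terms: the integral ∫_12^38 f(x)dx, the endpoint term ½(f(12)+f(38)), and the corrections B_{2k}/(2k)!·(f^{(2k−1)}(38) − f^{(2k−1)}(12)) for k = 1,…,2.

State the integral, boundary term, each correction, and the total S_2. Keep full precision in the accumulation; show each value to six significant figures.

∫_12^38 x^4 dx evaluates to 1.57973e+07.
½[f(12) + f(38)] = ½[20736.0 + 2.08514e+06] = 1.05294e+06.
So far: 1.68502e+07.
Order-1 term: 1/12 · (219488 − 6912.00) = 17714.7.
Running total after k=1: 1.68679e+07.
Order-2 term: −1/720 · (912.000 − 288.000) = -0.866667.

S_2 ≈ 1.68679e+07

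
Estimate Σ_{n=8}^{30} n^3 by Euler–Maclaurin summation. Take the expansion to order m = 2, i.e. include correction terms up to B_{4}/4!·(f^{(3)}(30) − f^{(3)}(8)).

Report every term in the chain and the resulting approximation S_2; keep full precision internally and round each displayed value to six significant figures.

The integral term ∫_8^30 x^3 dx = 201476.
Endpoint term: (f(8) + f(30))/2 = (512.000 + 27000.0)/2 = 13756.0.
Integral + boundary = 215232.
Order-1 term: 1/12 · (2700.00 − 192.000) = 209.000.
Running total after k=1: 215441.
Order-2 term: −1/720 · (6.00000 − 6.00000) = 0.00000.

S_2 ≈ 215441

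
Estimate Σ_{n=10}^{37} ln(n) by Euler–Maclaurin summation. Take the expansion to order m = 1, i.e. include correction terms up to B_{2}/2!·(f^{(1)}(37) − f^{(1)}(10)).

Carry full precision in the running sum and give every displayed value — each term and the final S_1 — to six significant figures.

Integral: ∫_10^37 ln(x) dx = 83.5781.
Boundary: ½(f(10) + f(37)) = ½(2.30259 + 3.61092) = 2.95675.
So far: 86.5349.
k=1: B_{2}/(2)! × [f^{(1)}(37) − f^{(1)}(10)] = 1/12 × (0.0270270 − 0.100000) = -0.00608108.

S_1 ≈ 86.5288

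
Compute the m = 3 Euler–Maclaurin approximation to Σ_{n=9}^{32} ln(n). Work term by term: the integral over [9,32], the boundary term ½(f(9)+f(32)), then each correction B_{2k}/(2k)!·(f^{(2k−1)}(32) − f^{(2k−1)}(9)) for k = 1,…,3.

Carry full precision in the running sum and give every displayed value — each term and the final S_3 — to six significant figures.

S_3 ≈ 70.9534

The integral term ∫_9^32 ln(x) dx = 68.1285.
Endpoint term: (f(9) + f(32))/2 = (2.19722 + 3.46574)/2 = 2.83148.
Running total after boundary: 70.9600.
Order-1 term: 1/12 · (0.0312500 − 0.111111) = -0.00665509.
Partial sum through k=1: 70.9534.
Order-2 term: −1/720 · (6.10352e-05 − 0.00274348) = 3.72562e-06.
Partial sum through k=2: 70.9534.
Order-3 term: 1/30240 · (7.15256e-07 − 0.000406442) = -1.34169e-08.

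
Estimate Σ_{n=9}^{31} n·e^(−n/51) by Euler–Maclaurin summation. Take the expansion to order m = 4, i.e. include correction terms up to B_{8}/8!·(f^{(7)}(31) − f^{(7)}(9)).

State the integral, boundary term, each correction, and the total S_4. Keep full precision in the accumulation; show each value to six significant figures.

The integral term ∫_9^31 x·e^(−x/51) dx = 287.764.
Boundary: ½(f(9) + f(31)) = ½(7.54401 + 16.8802) = 12.2121.
Running total after boundary: 299.976.
Order-1 term: 1/12 · (0.213539 − 0.690302) = -0.0397302.
Partial sum through k=1: 299.936.
Order-2 term: −1/720 · (0.000500802 − 0.000909938) = 5.68244e-07.
Partial sum through k=2: 299.936.
Order-3 term: 1/30240 · (3.53520e-07 − 5.97646e-07) = -8.07294e-12.
Partial sum through k=3: 299.936.
Order-4 term: −1/1209600 · (1.97808e-10 − 3.25048e-10) = 1.05192e-16.

S_4 ≈ 299.936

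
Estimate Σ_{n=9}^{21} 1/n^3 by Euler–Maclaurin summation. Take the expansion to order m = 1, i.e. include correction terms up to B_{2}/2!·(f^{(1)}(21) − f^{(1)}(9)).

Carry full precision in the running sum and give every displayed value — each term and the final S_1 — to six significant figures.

Integral: ∫_9^21 1/x^3 dx = 0.00503905.
½[f(9) + f(21)] = ½[0.00137174 + 0.000107980] = 0.000739861.
Integral + boundary = 0.00577891.
Correction k=1: B_{2}/2! · (f^{(1)}(21) − f^{(1)}(9)) = 1/12 · (-1.54257e-05 − (-0.000457247)) = 3.68185e-05.

S_1 ≈ 0.00581573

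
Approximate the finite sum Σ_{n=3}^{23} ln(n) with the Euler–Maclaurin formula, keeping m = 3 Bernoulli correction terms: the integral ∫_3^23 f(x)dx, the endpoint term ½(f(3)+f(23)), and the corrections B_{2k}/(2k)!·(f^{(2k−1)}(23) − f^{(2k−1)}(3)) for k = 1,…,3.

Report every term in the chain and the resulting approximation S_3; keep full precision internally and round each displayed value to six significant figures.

Integral: ∫_3^23 ln(x) dx = 48.8205.
Boundary: ½(f(3) + f(23)) = ½(1.09861 + 3.13549) = 2.11705.
Integral + boundary = 50.9376.
k=1: B_{2}/(2)! × [f^{(1)}(23) − f^{(1)}(3)] = 1/12 × (0.0434783 − 0.333333) = -0.0241546.
Running total after k=1: 50.9134.
k=2: B_{4}/(4)! × [f^{(3)}(23) − f^{(3)}(3)] = −1/720 × (0.000164379 − 0.0740741) = 0.000102652.
Running total after k=2: 50.9135.
k=3: B_{6}/(6)! × [f^{(5)}(23) − f^{(5)}(3)] = 1/30240 × (3.72883e-06 − 0.0987654) = -3.26593e-06.

S_3 ≈ 50.9135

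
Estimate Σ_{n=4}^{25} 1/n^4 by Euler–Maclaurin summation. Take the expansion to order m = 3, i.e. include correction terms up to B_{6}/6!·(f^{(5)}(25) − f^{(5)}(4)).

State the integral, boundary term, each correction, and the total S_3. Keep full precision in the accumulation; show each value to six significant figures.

S_3 ≈ 0.00745757

Integral: ∫_4^25 1/x^4 dx = 0.00518700.
Endpoint term: (f(4) + f(25))/2 = (0.00390625 + 2.56000e-06)/2 = 0.00195441.
Integral + boundary = 0.00714140.
Correction k=1: B_{2}/2! · (f^{(1)}(25) − f^{(1)}(4)) = 1/12 · (-4.09600e-07 − (-0.00390625)) = 0.000325487.
After k=1: 0.00746689.
Correction k=2: B_{4}/4! · (f^{(3)}(25) − f^{(3)}(4)) = −1/720 · (-1.96608e-08 − (-0.00732422)) = -1.01725e-05.
After k=2: 0.00745672.
Correction k=3: B_{6}/6! · (f^{(5)}(25) − f^{(5)}(4)) = 1/30240 · (-1.76161e-09 − (-0.0256348)) = 8.47710e-07.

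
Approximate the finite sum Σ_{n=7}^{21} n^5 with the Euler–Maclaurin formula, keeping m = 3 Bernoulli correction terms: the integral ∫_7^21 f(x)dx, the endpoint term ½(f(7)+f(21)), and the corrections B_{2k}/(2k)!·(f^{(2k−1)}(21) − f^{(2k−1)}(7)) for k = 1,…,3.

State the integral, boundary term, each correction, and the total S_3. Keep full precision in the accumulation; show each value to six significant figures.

Integral: ∫_7^21 x^5 dx = 1.42747e+07.
½[f(7) + f(21)] = ½[16807.0 + 4.08410e+06] = 2.05045e+06.
So far: 1.63252e+07.
Order-1 term: 1/12 · (972405 − 12005.0) = 80033.3.
Running total after k=1: 1.64052e+07.
Order-2 term: −1/720 · (26460.0 − 2940.00) = -32.6667.
Running total after k=2: 1.64052e+07.
Order-3 term: 1/30240 · (120.000 − 120.000) = 0.00000.

S_3 ≈ 1.64052e+07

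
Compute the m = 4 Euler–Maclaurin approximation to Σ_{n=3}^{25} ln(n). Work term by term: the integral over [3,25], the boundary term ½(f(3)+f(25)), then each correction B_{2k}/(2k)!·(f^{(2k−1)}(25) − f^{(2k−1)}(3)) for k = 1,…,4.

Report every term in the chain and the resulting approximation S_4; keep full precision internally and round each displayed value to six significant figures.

∫_3^25 ln(x) dx evaluates to 55.1761.
Endpoint term: (f(3) + f(25))/2 = (1.09861 + 3.21888)/2 = 2.15874.
Running total after boundary: 57.3348.
Correction k=1: B_{2}/2! · (f^{(1)}(25) − f^{(1)}(3)) = 1/12 · (0.0400000 − 0.333333) = -0.0244444.
Partial sum through k=1: 57.3104.
Correction k=2: B_{4}/4! · (f^{(3)}(25) − f^{(3)}(3)) = −1/720 · (0.000128000 − 0.0740741) = 0.000102703.
Partial sum through k=2: 57.3105.
Correction k=3: B_{6}/6! · (f^{(5)}(25) − f^{(5)}(3)) = 1/30240 · (2.45760e-06 − 0.0987654) = -3.26597e-06.
Partial sum through k=3: 57.3105.
Correction k=4: B_{8}/8! · (f^{(7)}(25) − f^{(7)}(3)) = −1/1209600 · (1.17965e-07 − 0.329218) = 2.72171e-07.

S_4 ≈ 57.3105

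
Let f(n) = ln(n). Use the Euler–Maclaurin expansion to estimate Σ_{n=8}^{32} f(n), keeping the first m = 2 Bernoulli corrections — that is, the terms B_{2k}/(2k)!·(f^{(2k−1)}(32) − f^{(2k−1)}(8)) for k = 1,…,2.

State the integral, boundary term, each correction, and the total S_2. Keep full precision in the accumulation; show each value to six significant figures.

Integral: ∫_8^32 ln(x) dx = 70.2680.
Boundary: ½(f(8) + f(32)) = ½(2.07944 + 3.46574) = 2.77259.
Integral + boundary = 73.0406.
Correction k=1: B_{2}/2! · (f^{(1)}(32) − f^{(1)}(8)) = 1/12 · (0.0312500 − 0.125000) = -0.00781250.
Running total after k=1: 73.0328.
Correction k=2: B_{4}/4! · (f^{(3)}(32) − f^{(3)}(8)) = −1/720 · (6.10352e-05 − 0.00390625) = 5.34058e-06.

S_2 ≈ 73.0328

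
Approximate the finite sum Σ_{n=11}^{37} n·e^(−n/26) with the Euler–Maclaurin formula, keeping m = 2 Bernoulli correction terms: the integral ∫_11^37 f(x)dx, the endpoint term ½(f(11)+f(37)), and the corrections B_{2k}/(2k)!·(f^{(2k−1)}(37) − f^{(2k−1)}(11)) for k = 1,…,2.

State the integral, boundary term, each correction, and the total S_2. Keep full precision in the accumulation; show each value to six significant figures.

S_2 ≈ 243.447

∫_11^37 x·e^(−x/26) dx evaluates to 235.426.
½[f(11) + f(37)] = ½[7.20531 + 8.91594] = 8.06063.
Running total after boundary: 243.487.
Correction k=1: B_{2}/2! · (f^{(1)}(37) − f^{(1)}(11)) = 1/12 · (-0.101949 − 0.377901) = -0.0399875.
Partial sum through k=1: 243.447.
Correction k=2: B_{4}/4! · (f^{(3)}(37) − f^{(3)}(11)) = −1/720 · (0.000562120 − 0.00249698) = 2.68730e-06.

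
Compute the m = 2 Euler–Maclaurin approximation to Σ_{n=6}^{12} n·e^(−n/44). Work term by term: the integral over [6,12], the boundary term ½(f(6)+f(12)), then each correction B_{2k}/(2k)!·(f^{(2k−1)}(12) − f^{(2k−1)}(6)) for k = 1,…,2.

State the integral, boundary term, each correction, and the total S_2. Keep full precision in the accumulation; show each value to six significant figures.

∫_6^12 x·e^(−x/44) dx evaluates to 43.7115.
½[f(6) + f(12)] = ½[5.23515 + 9.13560] = 7.18538.
So far: 50.8969.
Correction k=1: B_{2}/2! · (f^{(1)}(12) − f^{(1)}(6)) = 1/12 · (0.553673 − 0.753545) = -0.0166560.
Running total after k=1: 50.8802.
Correction k=2: B_{4}/4! · (f^{(3)}(12) − f^{(3)}(6)) = −1/720 · (0.00107246 − 0.00129060) = 3.02974e-07.

S_2 ≈ 50.8802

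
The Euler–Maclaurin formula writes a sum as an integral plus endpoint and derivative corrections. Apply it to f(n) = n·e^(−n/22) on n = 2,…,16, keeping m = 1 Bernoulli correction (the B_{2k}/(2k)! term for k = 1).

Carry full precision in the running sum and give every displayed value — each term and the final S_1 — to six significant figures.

S_1 ≈ 82.8617

∫_2^16 x·e^(−x/22) dx evaluates to 78.1410.
½[f(2) + f(16)] = ½[1.82620 + 7.73160] = 4.77890.
Integral + boundary = 82.9199.
Correction k=1: B_{2}/2! · (f^{(1)}(16) − f^{(1)}(2)) = 1/12 · (0.131789 − 0.830092) = -0.0581919.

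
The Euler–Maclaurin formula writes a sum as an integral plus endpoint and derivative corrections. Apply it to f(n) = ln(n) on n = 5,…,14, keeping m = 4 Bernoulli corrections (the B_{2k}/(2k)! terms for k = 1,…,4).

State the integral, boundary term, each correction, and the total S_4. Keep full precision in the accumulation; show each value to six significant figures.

S_4 ≈ 22.0132

The integral term ∫_5^14 ln(x) dx = 19.8996.
Boundary: ½(f(5) + f(14)) = ½(1.60944 + 2.63906) = 2.12425.
So far: 22.0239.
Correction k=1: B_{2}/2! · (f^{(1)}(14) − f^{(1)}(5)) = 1/12 · (0.0714286 − 0.200000) = -0.0107143.
After k=1: 22.0131.
Correction k=2: B_{4}/4! · (f^{(3)}(14) − f^{(3)}(5)) = −1/720 · (0.000728863 − 0.0160000) = 2.12099e-05.
After k=2: 22.0132.
Correction k=3: B_{6}/6! · (f^{(5)}(14) − f^{(5)}(5)) = 1/30240 · (4.46243e-05 − 0.00768000) = -2.52493e-07.
After k=3: 22.0132.
Correction k=4: B_{8}/8! · (f^{(7)}(14) − f^{(7)}(5)) = −1/1209600 · (6.83024e-06 − 0.00921600) = 7.61340e-09.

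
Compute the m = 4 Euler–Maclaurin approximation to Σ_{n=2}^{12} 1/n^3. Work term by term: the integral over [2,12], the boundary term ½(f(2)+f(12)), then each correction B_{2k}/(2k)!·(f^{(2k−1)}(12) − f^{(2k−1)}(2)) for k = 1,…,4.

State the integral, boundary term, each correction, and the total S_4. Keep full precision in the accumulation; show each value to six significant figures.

Integral: ∫_2^12 1/x^3 dx = 0.121528.
½[f(2) + f(12)] = ½[0.125000 + 0.000578704] = 0.0627894.
Integral + boundary = 0.184317.
k=1: B_{2}/(2)! × [f^{(1)}(12) − f^{(1)}(2)] = 1/12 × (-0.000144676 − (-0.187500)) = 0.0156129.
Running total after k=1: 0.199930.
k=2: B_{4}/(4)! × [f^{(3)}(12) − f^{(3)}(2)] = −1/720 × (-2.00939e-05 − (-0.937500)) = -0.00130206.
Running total after k=2: 0.198628.
k=3: B_{6}/(6)! × [f^{(5)}(12) − f^{(5)}(2)] = 1/30240 × (-5.86071e-06 − (-9.84375)) = 0.000325521.
Running total after k=3: 0.198954.
k=4: B_{8}/(8)! × [f^{(7)}(12) − f^{(7)}(2)] = −1/1209600 × (-2.93036e-06 − (-177.188)) = -0.000146484.

S_4 ≈ 0.198807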